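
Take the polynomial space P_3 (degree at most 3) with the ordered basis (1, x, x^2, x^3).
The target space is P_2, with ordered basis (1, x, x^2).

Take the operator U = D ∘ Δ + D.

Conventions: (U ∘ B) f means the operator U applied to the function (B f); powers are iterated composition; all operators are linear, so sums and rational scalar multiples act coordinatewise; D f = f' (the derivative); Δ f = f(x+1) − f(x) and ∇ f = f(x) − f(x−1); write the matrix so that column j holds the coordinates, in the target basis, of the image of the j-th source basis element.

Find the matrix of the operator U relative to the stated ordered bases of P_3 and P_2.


the matrix is [[0, 1, 2, 3]; [0, 0, 2, 6]; [0, 0, 0, 3]] (rows listed top to bottom)

image of 1: 0
image of x: 1
image of x^2: 2x + 2
image of x^3: 3x^2 + 6x + 3
each image's coordinates form column j of the matrix


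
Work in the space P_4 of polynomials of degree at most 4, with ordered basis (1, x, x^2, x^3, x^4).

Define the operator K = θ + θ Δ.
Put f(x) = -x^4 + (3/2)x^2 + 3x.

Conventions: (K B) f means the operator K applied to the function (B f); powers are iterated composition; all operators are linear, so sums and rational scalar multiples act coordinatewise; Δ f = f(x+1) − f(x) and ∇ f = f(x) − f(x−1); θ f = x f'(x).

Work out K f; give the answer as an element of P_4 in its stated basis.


θ f = -4x^4 + 3x^2 + 3x
Δ f = -4x^3 - 6x^2 - x + 7/2
θ Δ f = -12x^3 - 12x^2 - x
(θ + θ Δ) f = -4x^4 - 12x^3 - 9x^2 + 2x

the result is g(x) = -4x^4 - 12x^3 - 9x^2 + 2x


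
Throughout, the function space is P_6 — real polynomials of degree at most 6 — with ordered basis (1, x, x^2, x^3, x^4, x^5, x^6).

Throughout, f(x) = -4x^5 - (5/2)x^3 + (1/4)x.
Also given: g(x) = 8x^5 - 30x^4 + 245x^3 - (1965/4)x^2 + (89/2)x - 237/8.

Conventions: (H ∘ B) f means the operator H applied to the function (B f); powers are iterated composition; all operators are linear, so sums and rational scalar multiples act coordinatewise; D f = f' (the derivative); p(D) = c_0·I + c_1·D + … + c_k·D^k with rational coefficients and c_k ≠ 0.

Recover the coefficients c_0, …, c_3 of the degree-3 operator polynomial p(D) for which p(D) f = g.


c_0 = -2, c_1 = 3/2, c_2 = -3, c_3 = 2

D^0 f = -4x^5 - (5/2)x^3 + (1/4)x
D^1 f = -20x^4 - (15/2)x^2 + 1/4
D^2 f = -80x^3 - 15x
D^3 f = -240x^2 - 15
matching coefficients of g against c_0 f + c_1 Df + … from the top degree down determines the c_i
solution: c_0 = -2, c_1 = 3/2, c_2 = -3, c_3 = 2


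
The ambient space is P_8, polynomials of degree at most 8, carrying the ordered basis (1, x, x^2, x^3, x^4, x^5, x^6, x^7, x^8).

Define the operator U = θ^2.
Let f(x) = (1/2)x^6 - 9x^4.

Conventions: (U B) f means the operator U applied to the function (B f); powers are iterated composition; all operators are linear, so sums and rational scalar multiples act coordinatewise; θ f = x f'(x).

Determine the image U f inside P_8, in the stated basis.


the result is g(x) = 18x^6 - 144x^4

θ f = 3x^6 - 36x^4
θ θ f = 18x^6 - 144x^4


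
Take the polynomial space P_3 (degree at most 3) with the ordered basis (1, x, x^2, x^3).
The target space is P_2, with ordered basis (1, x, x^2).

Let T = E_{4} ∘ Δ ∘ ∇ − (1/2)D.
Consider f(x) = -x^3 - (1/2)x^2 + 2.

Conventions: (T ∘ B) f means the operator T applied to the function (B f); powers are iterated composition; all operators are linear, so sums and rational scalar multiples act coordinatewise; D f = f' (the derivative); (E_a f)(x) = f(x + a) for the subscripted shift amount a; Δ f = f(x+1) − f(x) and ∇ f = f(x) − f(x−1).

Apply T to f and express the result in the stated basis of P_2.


∇ f = -3x^2 + 2x - 1/2
Δ ∇ f = -6x - 1
E_{4} Δ ∇ f = -6x - 25
D f = -3x^2 - x
(-(1/2)D) f = (3/2)x^2 + (1/2)x
(E_{4} ∘ Δ ∘ ∇ − (1/2)D) f = (3/2)x^2 - (11/2)x - 25

g(x) = (3/2)x^2 - (11/2)x - 25


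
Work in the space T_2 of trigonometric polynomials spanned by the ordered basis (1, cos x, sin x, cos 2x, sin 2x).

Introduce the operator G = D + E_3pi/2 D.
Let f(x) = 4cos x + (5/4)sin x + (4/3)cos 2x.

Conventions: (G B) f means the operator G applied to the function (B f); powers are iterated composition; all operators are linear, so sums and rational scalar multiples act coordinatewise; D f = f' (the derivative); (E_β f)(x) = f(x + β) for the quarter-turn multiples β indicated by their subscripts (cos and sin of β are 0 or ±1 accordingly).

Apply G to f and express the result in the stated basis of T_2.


D f = (5/4)cos x - 4sin x - (8/3)sin 2x
D f = (5/4)cos x - 4sin x - (8/3)sin 2x
E_3pi/2 D f = 4cos x + (5/4)sin x + (8/3)sin 2x
(D + E_3pi/2 D) f = (21/4)cos x - (11/4)sin x

g(x) = (21/4)cos x - (11/4)sin x


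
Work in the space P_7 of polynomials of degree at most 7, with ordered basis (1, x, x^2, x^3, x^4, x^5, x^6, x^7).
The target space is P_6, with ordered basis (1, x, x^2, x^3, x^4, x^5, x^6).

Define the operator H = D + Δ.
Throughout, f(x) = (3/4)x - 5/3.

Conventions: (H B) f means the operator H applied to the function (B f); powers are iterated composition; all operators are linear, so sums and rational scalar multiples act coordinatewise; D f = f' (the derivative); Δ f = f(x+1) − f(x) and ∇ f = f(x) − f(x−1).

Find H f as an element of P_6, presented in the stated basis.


the result is g(x) = 3/2

D f = 3/4
Δ f = 3/4
(D + Δ) f = 3/2


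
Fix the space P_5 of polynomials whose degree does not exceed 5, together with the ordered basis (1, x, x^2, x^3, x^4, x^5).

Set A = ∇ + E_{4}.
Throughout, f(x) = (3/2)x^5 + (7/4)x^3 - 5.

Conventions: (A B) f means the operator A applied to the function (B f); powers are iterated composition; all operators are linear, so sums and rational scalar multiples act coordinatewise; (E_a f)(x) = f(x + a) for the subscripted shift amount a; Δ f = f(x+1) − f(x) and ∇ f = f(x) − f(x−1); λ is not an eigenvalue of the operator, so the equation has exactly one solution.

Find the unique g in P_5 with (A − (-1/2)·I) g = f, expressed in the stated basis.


write g with unknown coordinates in the stated basis and equate coefficients in (A − (-1/2)·I) g = f
solving from the highest basis element down gives g = x^5 - (50/3)x^4 + (2221/18)x^3 - (6005/9)x^2 + (75205/27)x - 470815/81
check: A g = x^5 + (25/3)x^4 - (1079/18)x^3 + (6005/18)x^2 - (75205/54)x + 470005/162
so A g − (-1/2)·g = (3/2)x^5 + (7/4)x^3 - 5 = f ✓

the image equals g(x) = x^5 - (50/3)x^4 + (2221/18)x^3 - (6005/9)x^2 + (75205/27)x - 470815/81


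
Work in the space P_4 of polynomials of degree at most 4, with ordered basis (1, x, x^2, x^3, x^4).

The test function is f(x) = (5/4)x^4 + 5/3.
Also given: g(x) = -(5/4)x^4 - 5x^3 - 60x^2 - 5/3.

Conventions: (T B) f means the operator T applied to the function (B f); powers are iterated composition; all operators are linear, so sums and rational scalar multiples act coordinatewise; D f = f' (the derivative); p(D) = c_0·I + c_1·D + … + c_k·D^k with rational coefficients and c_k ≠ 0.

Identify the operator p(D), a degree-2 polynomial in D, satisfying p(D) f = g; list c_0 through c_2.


D^0 f = (5/4)x^4 + 5/3
D^1 f = 5x^3
D^2 f = 15x^2
matching coefficients of g against c_0 f + c_1 Df + … from the top degree down determines the c_i
solution: c_0 = -1, c_1 = -1, c_2 = -4

p(D) = -I − D − 4·D^2, i.e. c_0 = -1, c_1 = -1, c_2 = -4


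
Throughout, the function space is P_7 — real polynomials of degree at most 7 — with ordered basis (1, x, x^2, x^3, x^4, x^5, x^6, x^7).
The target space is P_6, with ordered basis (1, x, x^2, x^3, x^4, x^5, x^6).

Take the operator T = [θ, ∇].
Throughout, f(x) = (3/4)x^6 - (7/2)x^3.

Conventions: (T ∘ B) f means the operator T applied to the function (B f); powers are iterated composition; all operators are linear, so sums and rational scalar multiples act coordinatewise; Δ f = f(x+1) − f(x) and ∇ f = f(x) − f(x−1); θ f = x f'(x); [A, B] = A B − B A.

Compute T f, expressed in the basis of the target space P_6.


∇ f = (9/2)x^5 - (45/4)x^4 + 15x^3 - (87/4)x^2 + 15x - 17/4
θ ∇ f = (45/2)x^5 - 45x^4 + 45x^3 - (87/2)x^2 + 15x
θ f = (9/2)x^6 - (21/2)x^3
∇ θ f = 27x^5 - (135/2)x^4 + 90x^3 - 99x^2 + (117/2)x - 15
[θ, ∇] f = -(9/2)x^5 + (45/2)x^4 - 45x^3 + (111/2)x^2 - (87/2)x + 15

g(x) = -(9/2)x^5 + (45/2)x^4 - 45x^3 + (111/2)x^2 - (87/2)x + 15


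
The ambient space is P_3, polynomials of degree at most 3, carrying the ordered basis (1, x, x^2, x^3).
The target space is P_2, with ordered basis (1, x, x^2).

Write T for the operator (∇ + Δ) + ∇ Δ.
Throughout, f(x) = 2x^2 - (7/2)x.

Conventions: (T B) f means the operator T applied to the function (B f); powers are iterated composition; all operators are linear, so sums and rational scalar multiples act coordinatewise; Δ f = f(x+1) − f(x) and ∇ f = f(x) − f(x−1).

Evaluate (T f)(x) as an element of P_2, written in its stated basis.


g(x) = 8x - 3

∇ f = 4x - 11/2
Δ f = 4x - 3/2
(∇ + Δ) f = 8x - 7
Δ f = 4x - 3/2
∇ Δ f = 4
((∇ + Δ) + ∇ Δ) f = 8x - 3


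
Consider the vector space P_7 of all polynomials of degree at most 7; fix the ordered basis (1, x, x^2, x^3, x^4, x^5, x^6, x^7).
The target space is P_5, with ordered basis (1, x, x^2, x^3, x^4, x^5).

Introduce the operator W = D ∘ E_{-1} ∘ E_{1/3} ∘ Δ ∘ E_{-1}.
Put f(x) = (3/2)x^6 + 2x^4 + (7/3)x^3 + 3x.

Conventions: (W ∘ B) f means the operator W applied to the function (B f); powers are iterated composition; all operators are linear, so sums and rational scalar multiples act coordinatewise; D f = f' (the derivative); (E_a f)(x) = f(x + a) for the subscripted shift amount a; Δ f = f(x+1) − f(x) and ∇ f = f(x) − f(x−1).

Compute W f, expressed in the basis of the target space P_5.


the image equals g(x) = 45x^4 - 210x^3 + 414x^2 - (1141/3)x + 1196/9

E_{-1} f = (3/2)x^6 - 9x^5 + (49/2)x^4 - (107/3)x^3 + (55/2)x^2 - 7x - 11/6
Δ E_{-1} f = 9x^5 - (45/2)x^4 + 38x^3 - (55/2)x^2 + 10x + 11/6
E_{1/3} Δ E_{-1} f = 9x^5 - (15/2)x^4 + 18x^3 - (7/6)x^2 + (14/9)x + 59/18
E_{-1} E_{1/3} Δ E_{-1} f = 9x^5 - (105/2)x^4 + 138x^3 - (1141/6)x^2 + (1196/9)x - 611/18
D (E_{-1} ∘ E_{1/3} ∘ Δ) E_{-1} f = 45x^4 - 210x^3 + 414x^2 - (1141/3)x + 1196/9


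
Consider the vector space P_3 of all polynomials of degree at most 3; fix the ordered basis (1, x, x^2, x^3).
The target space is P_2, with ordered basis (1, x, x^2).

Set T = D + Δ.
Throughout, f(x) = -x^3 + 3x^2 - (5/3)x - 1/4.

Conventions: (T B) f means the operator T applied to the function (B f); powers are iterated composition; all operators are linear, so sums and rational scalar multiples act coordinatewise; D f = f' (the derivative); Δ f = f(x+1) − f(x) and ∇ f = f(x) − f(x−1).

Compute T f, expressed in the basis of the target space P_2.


g(x) = -6x^2 + 9x - 4/3

D f = -3x^2 + 6x - 5/3
Δ f = -3x^2 + 3x + 1/3
(D + Δ) f = -6x^2 + 9x - 4/3


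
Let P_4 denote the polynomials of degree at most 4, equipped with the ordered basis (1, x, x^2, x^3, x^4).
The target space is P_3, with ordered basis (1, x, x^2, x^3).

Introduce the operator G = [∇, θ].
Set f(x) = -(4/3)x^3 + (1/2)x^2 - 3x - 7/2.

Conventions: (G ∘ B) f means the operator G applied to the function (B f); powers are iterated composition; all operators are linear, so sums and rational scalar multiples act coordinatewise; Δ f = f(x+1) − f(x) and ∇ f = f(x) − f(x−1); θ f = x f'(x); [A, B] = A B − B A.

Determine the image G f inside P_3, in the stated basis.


θ f = -4x^3 + x^2 - 3x
∇ θ f = -12x^2 + 14x - 8
∇ f = -4x^2 + 5x - 29/6
θ ∇ f = -8x^2 + 5x
[∇, θ] f = -4x^2 + 9x - 8

the image equals g(x) = -4x^2 + 9x - 8


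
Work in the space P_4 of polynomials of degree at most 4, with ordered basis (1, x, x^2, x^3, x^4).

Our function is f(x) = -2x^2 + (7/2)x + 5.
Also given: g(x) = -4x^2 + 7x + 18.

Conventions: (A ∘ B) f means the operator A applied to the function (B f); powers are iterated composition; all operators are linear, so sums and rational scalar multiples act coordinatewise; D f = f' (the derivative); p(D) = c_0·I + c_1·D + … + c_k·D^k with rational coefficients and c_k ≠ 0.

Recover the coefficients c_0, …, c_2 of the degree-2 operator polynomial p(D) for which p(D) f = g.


p(D) = 2·I − 2·D^2, i.e. c_0 = 2, c_1 = 0, c_2 = -2

D^0 f = -2x^2 + (7/2)x + 5
D^1 f = -4x + 7/2
D^2 f = -4
matching coefficients of g against c_0 f + c_1 Df + … from the top degree down determines the c_i
solution: c_0 = 2, c_1 = 0, c_2 = -2


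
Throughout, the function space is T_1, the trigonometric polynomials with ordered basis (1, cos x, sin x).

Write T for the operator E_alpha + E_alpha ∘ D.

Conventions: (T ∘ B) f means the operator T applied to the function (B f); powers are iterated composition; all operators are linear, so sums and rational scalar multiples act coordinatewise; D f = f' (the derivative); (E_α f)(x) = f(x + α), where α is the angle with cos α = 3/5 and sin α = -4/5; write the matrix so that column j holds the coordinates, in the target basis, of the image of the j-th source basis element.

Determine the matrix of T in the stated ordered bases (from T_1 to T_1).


the matrix is [[1, 0, 0]; [0, 7/5, -1/5]; [0, 1/5, 7/5]] (rows listed top to bottom)

image of 1: 1
image of cos x: (7/5)cos x + (1/5)sin x
image of sin x: -(1/5)cos x + (7/5)sin x
each image's coordinates form column j of the matrix


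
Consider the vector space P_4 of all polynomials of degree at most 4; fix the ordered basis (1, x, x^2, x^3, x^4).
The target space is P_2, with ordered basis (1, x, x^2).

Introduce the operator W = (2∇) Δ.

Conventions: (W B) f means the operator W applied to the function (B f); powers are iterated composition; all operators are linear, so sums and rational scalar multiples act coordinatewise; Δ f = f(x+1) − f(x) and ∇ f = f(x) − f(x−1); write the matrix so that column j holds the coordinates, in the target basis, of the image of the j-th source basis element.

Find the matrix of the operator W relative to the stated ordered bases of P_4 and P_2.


the matrix is [[0, 0, 4, 0, 4]; [0, 0, 0, 12, 0]; [0, 0, 0, 0, 24]] (rows listed top to bottom)

image of 1: 0
image of x: 0
image of x^2: 4
image of x^3: 12x
image of x^4: 24x^2 + 4
each image's coordinates form column j of the matrix


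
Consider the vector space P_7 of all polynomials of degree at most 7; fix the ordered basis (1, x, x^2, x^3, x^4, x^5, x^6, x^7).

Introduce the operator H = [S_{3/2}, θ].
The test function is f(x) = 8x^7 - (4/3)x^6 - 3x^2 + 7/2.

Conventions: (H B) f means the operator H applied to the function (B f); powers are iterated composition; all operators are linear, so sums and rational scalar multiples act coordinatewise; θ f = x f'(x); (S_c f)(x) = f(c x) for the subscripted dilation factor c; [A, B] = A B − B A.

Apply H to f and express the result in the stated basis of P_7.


θ f = 56x^7 - 8x^6 - 6x^2
S_{3/2} θ f = (15309/16)x^7 - (729/8)x^6 - (27/2)x^2
S_{3/2} f = (2187/16)x^7 - (243/16)x^6 - (27/4)x^2 + 7/2
θ S_{3/2} f = (15309/16)x^7 - (729/8)x^6 - (27/2)x^2
[S_{3/2}, θ] f = 0

the image equals g(x) = 0


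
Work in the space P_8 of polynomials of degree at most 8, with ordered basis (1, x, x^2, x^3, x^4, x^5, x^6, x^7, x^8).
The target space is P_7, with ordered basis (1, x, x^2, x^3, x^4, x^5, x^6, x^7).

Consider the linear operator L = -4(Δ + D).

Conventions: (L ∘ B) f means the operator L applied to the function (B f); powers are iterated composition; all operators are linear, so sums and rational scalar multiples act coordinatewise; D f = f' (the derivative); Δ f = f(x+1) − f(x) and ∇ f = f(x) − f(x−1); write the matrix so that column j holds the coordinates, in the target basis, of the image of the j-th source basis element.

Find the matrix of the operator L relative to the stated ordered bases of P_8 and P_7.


image of 1: 0
image of x: -8
image of x^2: -16x - 4
image of x^3: -24x^2 - 12x - 4
image of x^4: -32x^3 - 24x^2 - 16x - 4
image of x^5: -40x^4 - 40x^3 - 40x^2 - 20x - 4
image of x^6: -48x^5 - 60x^4 - 80x^3 - 60x^2 - 24x - 4
image of x^7: -56x^6 - 84x^5 - 140x^4 - 140x^3 - 84x^2 - 28x - 4
image of x^8: -64x^7 - 112x^6 - 224x^5 - 280x^4 - 224x^3 - 112x^2 - 32x - 4
each image's coordinates form column j of the matrix

the matrix is [[0, -8, -4, -4, -4, -4, -4, -4, -4]; [0, 0, -16, -12, -16, -20, -24, -28, -32]; [0, 0, 0, -24, -24, -40, -60, -84, -112]; [0, 0, 0, 0, -32, -40, -80, -140, -224]; [0, 0, 0, 0, 0, -40, -60, -140, -280]; [0, 0, 0, 0, 0, 0, -48, -84, -224]; [0, 0, 0, 0, 0, 0, 0, -56, -112]; [0, 0, 0, 0, 0, 0, 0, 0, -64]] (rows listed top to bottom)


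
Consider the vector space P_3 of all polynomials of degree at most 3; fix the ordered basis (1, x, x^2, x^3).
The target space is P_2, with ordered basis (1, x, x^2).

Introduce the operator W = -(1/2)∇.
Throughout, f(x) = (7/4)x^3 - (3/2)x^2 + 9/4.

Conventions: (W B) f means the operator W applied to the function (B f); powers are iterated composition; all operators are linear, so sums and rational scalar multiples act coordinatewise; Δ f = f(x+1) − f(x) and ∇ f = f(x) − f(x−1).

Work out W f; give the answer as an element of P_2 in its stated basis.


g(x) = -(21/8)x^2 + (33/8)x - 13/8

∇ f = (21/4)x^2 - (33/4)x + 13/4
(-(1/2)∇) f = -(21/8)x^2 + (33/8)x - 13/8


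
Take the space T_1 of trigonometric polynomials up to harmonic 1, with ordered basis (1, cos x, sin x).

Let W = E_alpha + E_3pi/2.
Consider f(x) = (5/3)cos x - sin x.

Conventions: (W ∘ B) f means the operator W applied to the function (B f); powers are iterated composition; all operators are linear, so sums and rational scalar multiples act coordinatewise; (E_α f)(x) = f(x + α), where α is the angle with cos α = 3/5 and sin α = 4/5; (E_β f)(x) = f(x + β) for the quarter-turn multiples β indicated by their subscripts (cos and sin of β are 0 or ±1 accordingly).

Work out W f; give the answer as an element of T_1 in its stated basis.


E_alpha f = (1/5)cos x - (29/15)sin x
E_3pi/2 f = cos x + (5/3)sin x
(E_alpha + E_3pi/2) f = (6/5)cos x - (4/15)sin x

g(x) = (6/5)cos x - (4/15)sin x


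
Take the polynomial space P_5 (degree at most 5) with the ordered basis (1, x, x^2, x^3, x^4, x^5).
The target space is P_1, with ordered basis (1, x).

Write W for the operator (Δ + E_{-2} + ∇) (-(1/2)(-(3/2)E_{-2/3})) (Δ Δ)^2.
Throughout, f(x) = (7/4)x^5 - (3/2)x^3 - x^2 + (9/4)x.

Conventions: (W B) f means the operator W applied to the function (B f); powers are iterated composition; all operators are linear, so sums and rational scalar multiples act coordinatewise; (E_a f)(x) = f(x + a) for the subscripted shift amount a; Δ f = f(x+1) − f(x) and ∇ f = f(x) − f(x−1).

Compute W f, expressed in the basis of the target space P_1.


Δ f = (35/4)x^4 + (35/2)x^3 + 13x^2 + (9/4)x + 3/2
Δ Δ f = 35x^3 + 105x^2 + (227/2)x + 83/2
Δ (Δ Δ) f = 105x^2 + 315x + 507/2
Δ Δ (Δ Δ) f = 210x + 420
E_{-2/3} (Δ Δ)^2 f = 210x + 280
(-(3/2)E_{-2/3}) (Δ Δ)^2 f = -315x - 420
(-(1/2)(-(3/2)E_{-2/3})) (Δ Δ)^2 f = (315/2)x + 210
Δ (-(1/2)(-(3/2)E_{-2/3})) (Δ Δ)^2 f = 315/2
E_{-2} (-(1/2)(-(3/2)E_{-2/3})) (Δ Δ)^2 f = (315/2)x - 105
∇ (-(1/2)(-(3/2)E_{-2/3})) (Δ Δ)^2 f = 315/2
(Δ + E_{-2} + ∇) (-(1/2)(-(3/2)E_{-2/3})) (Δ Δ)^2 f = (315/2)x + 210

the result is g(x) = (315/2)x + 210


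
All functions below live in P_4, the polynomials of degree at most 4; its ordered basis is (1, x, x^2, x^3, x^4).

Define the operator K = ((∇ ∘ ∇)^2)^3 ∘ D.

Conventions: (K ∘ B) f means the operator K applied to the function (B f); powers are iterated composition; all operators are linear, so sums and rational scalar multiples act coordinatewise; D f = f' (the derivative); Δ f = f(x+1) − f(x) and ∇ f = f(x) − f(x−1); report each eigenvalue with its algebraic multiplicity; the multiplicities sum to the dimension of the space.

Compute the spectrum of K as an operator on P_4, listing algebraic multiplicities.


image of 1: 0
image of x: 0
image of x^2: 0
image of x^3: 0
image of x^4: 0
the matrix is upper triangular; its diagonal is (0, 0, 0, 0, 0)
for a triangular matrix the eigenvalues are the diagonal entries, with algebraic multiplicity their repetition count

λ = 0 (multiplicity 5)


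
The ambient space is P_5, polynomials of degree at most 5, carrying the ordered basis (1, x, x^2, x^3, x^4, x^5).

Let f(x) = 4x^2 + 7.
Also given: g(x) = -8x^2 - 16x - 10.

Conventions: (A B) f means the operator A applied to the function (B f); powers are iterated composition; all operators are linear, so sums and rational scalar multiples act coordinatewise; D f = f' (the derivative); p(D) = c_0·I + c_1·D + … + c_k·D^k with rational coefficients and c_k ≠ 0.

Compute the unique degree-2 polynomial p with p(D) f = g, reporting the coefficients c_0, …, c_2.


D^0 f = 4x^2 + 7
D^1 f = 8x
D^2 f = 8
matching coefficients of g against c_0 f + c_1 Df + … from the top degree down determines the c_i
solution: c_0 = -2, c_1 = -2, c_2 = 1/2

c_0 = -2, c_1 = -2, c_2 = 1/2


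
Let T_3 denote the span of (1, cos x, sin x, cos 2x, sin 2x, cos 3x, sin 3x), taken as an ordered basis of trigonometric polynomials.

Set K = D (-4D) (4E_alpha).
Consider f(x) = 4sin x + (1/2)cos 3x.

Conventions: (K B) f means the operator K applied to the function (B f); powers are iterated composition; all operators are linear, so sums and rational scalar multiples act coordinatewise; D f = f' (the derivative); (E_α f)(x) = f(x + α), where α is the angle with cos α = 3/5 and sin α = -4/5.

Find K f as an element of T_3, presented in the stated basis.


E_alpha f = -(16/5)cos x + (12/5)sin x - (117/250)cos 3x + (22/125)sin 3x
(4E_alpha) f = -(64/5)cos x + (48/5)sin x - (234/125)cos 3x + (88/125)sin 3x
D (4E_alpha) f = (48/5)cos x + (64/5)sin x + (264/125)cos 3x + (702/125)sin 3x
(-4D) (4E_alpha) f = -(192/5)cos x - (256/5)sin x - (1056/125)cos 3x - (2808/125)sin 3x
D (-4D) (4E_alpha) f = -(256/5)cos x + (192/5)sin x - (8424/125)cos 3x + (3168/125)sin 3x

the result is g(x) = -(256/5)cos x + (192/5)sin x - (8424/125)cos 3x + (3168/125)sin 3x


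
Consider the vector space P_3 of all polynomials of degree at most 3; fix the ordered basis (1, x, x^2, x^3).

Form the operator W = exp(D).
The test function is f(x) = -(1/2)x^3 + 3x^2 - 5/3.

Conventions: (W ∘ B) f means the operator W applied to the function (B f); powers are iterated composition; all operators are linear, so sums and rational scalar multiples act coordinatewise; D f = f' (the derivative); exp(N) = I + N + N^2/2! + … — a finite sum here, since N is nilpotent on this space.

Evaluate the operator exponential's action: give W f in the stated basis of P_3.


order-1 term: -(3/2)x^2 + 6x
order-2 term: -(3/2)x + 3
order-3 term: -1/2
the series for exp(D) f terminates at order 3
exp(D) f = -(1/2)x^3 + (3/2)x^2 + (9/2)x + 5/6

the result is g(x) = -(1/2)x^3 + (3/2)x^2 + (9/2)x + 5/6


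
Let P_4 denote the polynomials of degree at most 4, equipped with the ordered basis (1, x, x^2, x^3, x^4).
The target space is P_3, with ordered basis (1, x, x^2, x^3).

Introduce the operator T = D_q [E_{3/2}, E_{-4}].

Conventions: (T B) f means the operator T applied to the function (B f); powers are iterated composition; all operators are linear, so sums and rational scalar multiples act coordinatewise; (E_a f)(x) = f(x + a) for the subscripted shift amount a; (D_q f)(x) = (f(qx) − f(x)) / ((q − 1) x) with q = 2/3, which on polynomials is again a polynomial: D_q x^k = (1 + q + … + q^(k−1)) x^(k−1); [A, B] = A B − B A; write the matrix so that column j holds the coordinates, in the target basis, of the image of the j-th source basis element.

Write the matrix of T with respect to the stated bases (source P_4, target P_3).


the matrix is [[0, 0, 0, 0, 0]; [0, 0, 0, 0, 0]; [0, 0, 0, 0, 0]; [0, 0, 0, 0, 0]] (rows listed top to bottom)

image of 1: 0
image of x: 0
image of x^2: 0
image of x^3: 0
image of x^4: 0
each image's coordinates form column j of the matrix


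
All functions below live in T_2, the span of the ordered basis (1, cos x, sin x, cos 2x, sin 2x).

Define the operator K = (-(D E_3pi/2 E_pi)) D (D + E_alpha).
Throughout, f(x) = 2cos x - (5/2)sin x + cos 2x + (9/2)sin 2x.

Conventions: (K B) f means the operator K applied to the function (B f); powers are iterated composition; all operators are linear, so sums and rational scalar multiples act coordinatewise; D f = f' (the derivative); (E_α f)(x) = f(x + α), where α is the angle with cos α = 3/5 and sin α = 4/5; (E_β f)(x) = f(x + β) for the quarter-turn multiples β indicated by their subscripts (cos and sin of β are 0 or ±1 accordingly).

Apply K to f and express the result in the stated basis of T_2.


g(x) = -(51/10)cos x + (33/10)sin x - (1304/25)cos 2x + (422/25)sin 2x

D f = -(5/2)cos x - 2sin x + 9cos 2x - 2sin 2x
E_alpha f = -(4/5)cos x - (31/10)sin x + (101/25)cos 2x - (111/50)sin 2x
(D + E_alpha) f = -(33/10)cos x - (51/10)sin x + (326/25)cos 2x - (211/50)sin 2x
D (D + E_alpha) f = -(51/10)cos x + (33/10)sin x - (211/25)cos 2x - (652/25)sin 2x
E_pi D (D + E_alpha) f = (51/10)cos x - (33/10)sin x - (211/25)cos 2x - (652/25)sin 2x
E_3pi/2 E_pi D (D + E_alpha) f = (33/10)cos x + (51/10)sin x + (211/25)cos 2x + (652/25)sin 2x
D E_3pi/2 E_pi D (D + E_alpha) f = (51/10)cos x - (33/10)sin x + (1304/25)cos 2x - (422/25)sin 2x
(-(D E_3pi/2 E_pi)) D (D + E_alpha) f = -(51/10)cos x + (33/10)sin x - (1304/25)cos 2x + (422/25)sin 2x


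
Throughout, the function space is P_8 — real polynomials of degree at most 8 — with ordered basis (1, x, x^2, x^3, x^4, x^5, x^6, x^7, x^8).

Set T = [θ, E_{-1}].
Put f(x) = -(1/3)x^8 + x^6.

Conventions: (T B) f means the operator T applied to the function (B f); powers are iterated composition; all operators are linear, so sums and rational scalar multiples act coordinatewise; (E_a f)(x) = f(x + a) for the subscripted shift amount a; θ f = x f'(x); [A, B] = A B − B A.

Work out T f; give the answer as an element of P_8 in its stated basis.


E_{-1} f = -(1/3)x^8 + (8/3)x^7 - (25/3)x^6 + (38/3)x^5 - (25/3)x^4 - (4/3)x^3 + (17/3)x^2 - (10/3)x + 2/3
θ E_{-1} f = -(8/3)x^8 + (56/3)x^7 - 50x^6 + (190/3)x^5 - (100/3)x^4 - 4x^3 + (34/3)x^2 - (10/3)x
θ f = -(8/3)x^8 + 6x^6
E_{-1} θ f = -(8/3)x^8 + (64/3)x^7 - (206/3)x^6 + (340/3)x^5 - (290/3)x^4 + (88/3)x^3 + (46/3)x^2 - (44/3)x + 10/3
[θ, E_{-1}] f = -(8/3)x^7 + (56/3)x^6 - 50x^5 + (190/3)x^4 - (100/3)x^3 - 4x^2 + (34/3)x - 10/3

g(x) = -(8/3)x^7 + (56/3)x^6 - 50x^5 + (190/3)x^4 - (100/3)x^3 - 4x^2 + (34/3)x - 10/3


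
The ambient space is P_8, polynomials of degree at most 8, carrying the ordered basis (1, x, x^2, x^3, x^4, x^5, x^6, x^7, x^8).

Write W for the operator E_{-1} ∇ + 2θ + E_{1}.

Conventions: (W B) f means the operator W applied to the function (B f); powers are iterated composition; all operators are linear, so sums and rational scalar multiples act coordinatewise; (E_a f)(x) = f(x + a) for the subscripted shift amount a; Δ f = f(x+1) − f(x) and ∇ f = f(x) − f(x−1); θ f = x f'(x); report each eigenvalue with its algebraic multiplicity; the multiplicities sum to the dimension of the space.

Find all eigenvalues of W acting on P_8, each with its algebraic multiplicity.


image of 1: 1
image of x: 3x + 2
image of x^2: 5x^2 + 4x - 2
image of x^3: 7x^3 + 6x^2 - 6x + 8
image of x^4: 9x^4 + 8x^3 - 12x^2 + 32x - 14
image of x^5: 11x^5 + 10x^4 - 20x^3 + 80x^2 - 70x + 32
image of x^6: 13x^6 + 12x^5 - 30x^4 + 160x^3 - 210x^2 + 192x - 62
image of x^7: 15x^7 + 14x^6 - 42x^5 + 280x^4 - 490x^3 + 672x^2 - 434x + 128
image of x^8: 17x^8 + 16x^7 - 56x^6 + 448x^5 - 980x^4 + 1792x^3 - 1736x^2 + 1024x - 254
the matrix is upper triangular; its diagonal is (1, 3, 5, 7, 9, 11, 13, 15, 17)
for a triangular matrix the eigenvalues are the diagonal entries, with algebraic multiplicity their repetition count

λ = 1 (multiplicity 1), λ = 3 (multiplicity 1), λ = 5 (multiplicity 1), λ = 7 (multiplicity 1), λ = 9 (multiplicity 1), λ = 11 (multiplicity 1), λ = 13 (multiplicity 1), λ = 15 (multiplicity 1), λ = 17 (multiplicity 1)


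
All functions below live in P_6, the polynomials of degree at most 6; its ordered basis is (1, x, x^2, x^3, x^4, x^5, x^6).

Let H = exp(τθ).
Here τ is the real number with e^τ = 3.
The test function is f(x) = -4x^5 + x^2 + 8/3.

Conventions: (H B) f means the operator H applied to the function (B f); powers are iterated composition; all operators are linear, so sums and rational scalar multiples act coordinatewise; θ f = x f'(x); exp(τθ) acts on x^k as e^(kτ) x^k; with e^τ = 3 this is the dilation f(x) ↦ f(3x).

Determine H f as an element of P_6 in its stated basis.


g(x) = -972x^5 + 9x^2 + 8/3

exp(τθ) x^k = e^(kτ) x^k; with e^τ = 3 this sends x^k to 3^k x^k
x^2 ↦ 9 x^2
x^5 ↦ 243 x^5
applying this coordinatewise to f: exp(τθ) f = -972x^5 + 9x^2 + 8/3


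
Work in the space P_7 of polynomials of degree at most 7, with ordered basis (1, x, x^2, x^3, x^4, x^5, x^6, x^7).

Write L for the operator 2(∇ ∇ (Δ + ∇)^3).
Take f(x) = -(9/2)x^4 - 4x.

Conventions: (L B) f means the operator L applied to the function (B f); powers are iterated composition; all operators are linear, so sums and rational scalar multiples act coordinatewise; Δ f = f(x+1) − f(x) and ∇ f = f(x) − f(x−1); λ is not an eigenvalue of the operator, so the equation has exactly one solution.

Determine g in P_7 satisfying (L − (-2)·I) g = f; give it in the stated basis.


the result is g(x) = -(9/4)x^4 - 2x

write g with unknown coordinates in the stated basis and equate coefficients in (L − (-2)·I) g = f
solving from the highest basis element down gives g = -(9/4)x^4 - 2x
check: L g = 0
so L g − (-2)·g = -(9/2)x^4 - 4x = f ✓


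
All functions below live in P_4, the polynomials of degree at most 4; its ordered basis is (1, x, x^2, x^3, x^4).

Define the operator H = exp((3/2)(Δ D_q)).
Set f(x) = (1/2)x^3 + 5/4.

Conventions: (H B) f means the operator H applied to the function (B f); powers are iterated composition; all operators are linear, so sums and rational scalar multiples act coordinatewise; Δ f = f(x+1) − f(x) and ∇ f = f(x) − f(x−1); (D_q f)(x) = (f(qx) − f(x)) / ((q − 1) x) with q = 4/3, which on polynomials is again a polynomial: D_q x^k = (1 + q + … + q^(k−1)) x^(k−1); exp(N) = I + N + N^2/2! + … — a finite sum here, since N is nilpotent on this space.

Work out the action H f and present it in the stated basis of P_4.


order-1 term: (37/6)x + 37/12
the series for exp((3/2)(Δ D_q)) f terminates at order 1
exp((3/2)(Δ D_q)) f = (1/2)x^3 + (37/6)x + 13/3

g(x) = (1/2)x^3 + (37/6)x + 13/3


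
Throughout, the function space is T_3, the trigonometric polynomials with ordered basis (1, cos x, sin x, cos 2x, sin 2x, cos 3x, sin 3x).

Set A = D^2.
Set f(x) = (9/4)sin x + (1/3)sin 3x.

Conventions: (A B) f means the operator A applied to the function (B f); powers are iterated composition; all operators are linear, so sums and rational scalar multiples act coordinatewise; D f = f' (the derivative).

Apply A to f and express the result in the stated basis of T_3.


the result is g(x) = -(9/4)sin x - 3sin 3x

D f = (9/4)cos x + cos 3x
D D f = -(9/4)sin x - 3sin 3x


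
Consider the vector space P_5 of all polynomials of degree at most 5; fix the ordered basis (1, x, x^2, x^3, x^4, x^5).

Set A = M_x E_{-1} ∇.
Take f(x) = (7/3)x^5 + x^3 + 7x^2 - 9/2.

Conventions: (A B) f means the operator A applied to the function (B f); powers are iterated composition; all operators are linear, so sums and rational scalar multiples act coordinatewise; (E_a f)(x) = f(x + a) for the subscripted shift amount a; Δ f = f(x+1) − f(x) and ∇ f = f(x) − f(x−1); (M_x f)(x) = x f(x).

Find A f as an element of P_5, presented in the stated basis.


∇ f = (35/3)x^4 - (70/3)x^3 + (79/3)x^2 - (2/3)x - 11/3
E_{-1} ∇ f = (35/3)x^4 - 70x^3 + (499/3)x^2 - 170x + 175/3
M_x E_{-1} ∇ f = (35/3)x^5 - 70x^4 + (499/3)x^3 - 170x^2 + (175/3)x

g(x) = (35/3)x^5 - 70x^4 + (499/3)x^3 - 170x^2 + (175/3)x


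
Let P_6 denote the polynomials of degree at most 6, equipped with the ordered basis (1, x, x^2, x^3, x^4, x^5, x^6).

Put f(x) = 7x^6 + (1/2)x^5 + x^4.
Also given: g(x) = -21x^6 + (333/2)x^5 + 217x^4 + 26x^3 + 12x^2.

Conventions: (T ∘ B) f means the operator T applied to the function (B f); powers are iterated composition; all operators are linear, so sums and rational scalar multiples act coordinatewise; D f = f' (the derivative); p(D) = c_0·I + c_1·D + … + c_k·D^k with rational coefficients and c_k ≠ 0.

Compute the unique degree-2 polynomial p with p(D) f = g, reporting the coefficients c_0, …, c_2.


c_0 = -3, c_1 = 4, c_2 = 1

D^0 f = 7x^6 + (1/2)x^5 + x^4
D^1 f = 42x^5 + (5/2)x^4 + 4x^3
D^2 f = 210x^4 + 10x^3 + 12x^2
matching coefficients of g against c_0 f + c_1 Df + … from the top degree down determines the c_i
solution: c_0 = -3, c_1 = 4, c_2 = 1


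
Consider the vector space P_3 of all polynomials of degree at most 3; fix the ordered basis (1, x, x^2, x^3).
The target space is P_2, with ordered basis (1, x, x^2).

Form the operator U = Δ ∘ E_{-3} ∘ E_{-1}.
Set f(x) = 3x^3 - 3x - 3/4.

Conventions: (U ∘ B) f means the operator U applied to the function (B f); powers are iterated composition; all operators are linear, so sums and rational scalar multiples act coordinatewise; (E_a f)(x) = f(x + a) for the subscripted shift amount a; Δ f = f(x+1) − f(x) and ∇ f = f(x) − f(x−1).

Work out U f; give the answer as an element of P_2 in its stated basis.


the result is g(x) = 9x^2 - 63x + 108

E_{-1} f = 3x^3 - 9x^2 + 6x - 3/4
E_{-3} E_{-1} f = 3x^3 - 36x^2 + 141x - 723/4
Δ (E_{-3} ∘ E_{-1}) f = 9x^2 - 63x + 108


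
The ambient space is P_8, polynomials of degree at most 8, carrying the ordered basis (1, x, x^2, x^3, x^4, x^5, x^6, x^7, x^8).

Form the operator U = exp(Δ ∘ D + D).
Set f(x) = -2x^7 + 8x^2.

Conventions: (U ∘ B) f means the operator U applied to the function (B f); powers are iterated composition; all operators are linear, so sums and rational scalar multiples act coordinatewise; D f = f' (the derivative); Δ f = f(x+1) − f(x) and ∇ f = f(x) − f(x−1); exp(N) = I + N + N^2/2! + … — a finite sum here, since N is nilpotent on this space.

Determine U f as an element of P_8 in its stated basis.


order-1 term: -14x^6 - 84x^5 - 210x^4 - 280x^3 - 210x^2 - 68x + 2
order-2 term: -42x^5 - 420x^4 - 1680x^3 - 3360x^2 - 3360x - 1336
order-3 term: -70x^4 - 840x^3 - 3780x^2 - 7560x - 5670
order-4 term: -70x^3 - 840x^2 - 3360x - 4480
order-5 term: -42x^2 - 420x - 1050
order-6 term: -14x - 84
order-7 term: -2
the series for exp(Δ ∘ D + D) f terminates at order 7
exp(Δ ∘ D + D) f = -2x^7 - 14x^6 - 126x^5 - 700x^4 - 2870x^3 - 8224x^2 - 14782x - 12620

the result is g(x) = -2x^7 - 14x^6 - 126x^5 - 700x^4 - 2870x^3 - 8224x^2 - 14782x - 12620


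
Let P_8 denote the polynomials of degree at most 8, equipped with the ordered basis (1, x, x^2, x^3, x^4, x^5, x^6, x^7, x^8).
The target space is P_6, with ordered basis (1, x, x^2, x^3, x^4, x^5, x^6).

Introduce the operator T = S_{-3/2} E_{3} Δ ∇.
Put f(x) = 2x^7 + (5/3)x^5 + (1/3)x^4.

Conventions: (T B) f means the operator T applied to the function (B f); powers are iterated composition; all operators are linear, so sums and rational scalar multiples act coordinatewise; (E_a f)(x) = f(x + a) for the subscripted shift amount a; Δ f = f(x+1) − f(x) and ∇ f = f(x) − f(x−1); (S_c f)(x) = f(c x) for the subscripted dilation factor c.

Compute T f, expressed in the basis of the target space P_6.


the image equals g(x) = -(5103/8)x^5 + (25515/4)x^4 - 26100x^3 + 54549x^2 - 58153x + 75788/3

∇ f = 14x^6 - 42x^5 + (235/3)x^4 - (256/3)x^3 + (170/3)x^2 - 21x + 10/3
Δ ∇ f = 84x^5 + (520/3)x^3 + 4x^2 + (134/3)x + 2/3
E_{3} Δ ∇ f = 84x^5 + 1260x^4 + (23200/3)x^3 + 24244x^2 + (116306/3)x + 75788/3
S_{-3/2} (E_{3} Δ ∇) f = -(5103/8)x^5 + (25515/4)x^4 - 26100x^3 + 54549x^2 - 58153x + 75788/3


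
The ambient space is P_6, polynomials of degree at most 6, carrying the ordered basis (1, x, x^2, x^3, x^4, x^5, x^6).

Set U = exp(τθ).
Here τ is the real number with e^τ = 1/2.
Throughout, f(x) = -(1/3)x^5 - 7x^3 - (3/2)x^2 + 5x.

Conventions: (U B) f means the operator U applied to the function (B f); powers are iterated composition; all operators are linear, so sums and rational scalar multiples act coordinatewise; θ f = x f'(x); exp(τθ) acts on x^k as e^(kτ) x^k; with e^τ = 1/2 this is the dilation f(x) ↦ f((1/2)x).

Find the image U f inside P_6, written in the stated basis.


the result is g(x) = -(1/96)x^5 - (7/8)x^3 - (3/8)x^2 + (5/2)x

exp(τθ) x^k = e^(kτ) x^k; with e^τ = 1/2 this sends x^k to (1/2)^k x^k
x ↦ 1/2 x
x^2 ↦ 1/4 x^2
x^3 ↦ 1/8 x^3
x^5 ↦ 1/32 x^5
applying this coordinatewise to f: exp(τθ) f = -(1/96)x^5 - (7/8)x^3 - (3/8)x^2 + (5/2)x


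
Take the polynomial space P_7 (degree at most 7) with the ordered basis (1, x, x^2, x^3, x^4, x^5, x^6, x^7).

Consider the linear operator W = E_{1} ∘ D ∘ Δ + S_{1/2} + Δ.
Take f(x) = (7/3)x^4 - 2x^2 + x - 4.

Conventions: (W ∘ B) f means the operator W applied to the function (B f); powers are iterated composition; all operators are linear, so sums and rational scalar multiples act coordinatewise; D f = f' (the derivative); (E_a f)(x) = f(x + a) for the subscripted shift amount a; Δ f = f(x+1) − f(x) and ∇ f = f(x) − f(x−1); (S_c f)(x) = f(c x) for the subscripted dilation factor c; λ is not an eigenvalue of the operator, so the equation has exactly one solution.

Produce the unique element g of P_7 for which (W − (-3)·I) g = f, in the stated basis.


write g with unknown coordinates in the stated basis and equate coefficients in (W − (-3)·I) g = f
solving from the highest basis element down gives g = (16/21)x^4 - (512/525)x^3 - (8952/2275)x^2 - (175118/47775)x - 20843/95550
check: W g = (1/21)x^4 + (512/175)x^3 + (22306/2275)x^2 + (191043/15925)x - 106557/31850
so W g − (-3)·g = (7/3)x^4 - 2x^2 + x - 4 = f ✓

the image equals g(x) = (16/21)x^4 - (512/525)x^3 - (8952/2275)x^2 - (175118/47775)x - 20843/95550


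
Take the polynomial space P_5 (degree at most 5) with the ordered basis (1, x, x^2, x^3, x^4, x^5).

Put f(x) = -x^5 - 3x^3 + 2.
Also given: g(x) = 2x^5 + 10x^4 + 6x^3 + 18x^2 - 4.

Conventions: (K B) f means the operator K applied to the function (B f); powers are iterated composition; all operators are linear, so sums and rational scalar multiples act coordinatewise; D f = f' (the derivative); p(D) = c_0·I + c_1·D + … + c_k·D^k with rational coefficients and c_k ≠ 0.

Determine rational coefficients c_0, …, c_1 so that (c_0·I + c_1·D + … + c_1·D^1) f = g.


D^0 f = -x^5 - 3x^3 + 2
D^1 f = -5x^4 - 9x^2
matching coefficients of g against c_0 f + c_1 Df + … from the top degree down determines the c_i
solution: c_0 = -2, c_1 = -2

p(D) = -2·I − 2·D, i.e. c_0 = -2, c_1 = -2


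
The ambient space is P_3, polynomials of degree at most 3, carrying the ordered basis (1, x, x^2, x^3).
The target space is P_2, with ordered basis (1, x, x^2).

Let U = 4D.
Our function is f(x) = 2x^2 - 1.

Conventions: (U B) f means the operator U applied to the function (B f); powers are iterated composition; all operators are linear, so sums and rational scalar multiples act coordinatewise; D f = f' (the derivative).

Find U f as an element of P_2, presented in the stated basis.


D f = 4x
(4D) f = 16x

g(x) = 16x


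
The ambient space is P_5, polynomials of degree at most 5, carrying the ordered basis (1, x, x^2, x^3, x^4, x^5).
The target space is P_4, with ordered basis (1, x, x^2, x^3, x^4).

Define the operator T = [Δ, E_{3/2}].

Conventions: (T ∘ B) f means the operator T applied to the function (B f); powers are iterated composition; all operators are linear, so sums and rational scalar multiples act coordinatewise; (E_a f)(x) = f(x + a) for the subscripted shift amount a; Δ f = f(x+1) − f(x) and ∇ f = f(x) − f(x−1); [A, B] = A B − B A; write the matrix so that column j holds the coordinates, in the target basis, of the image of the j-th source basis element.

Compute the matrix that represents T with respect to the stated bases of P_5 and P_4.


image of 1: 0
image of x: 0
image of x^2: 0
image of x^3: 0
image of x^4: 0
image of x^5: 0
each image's coordinates form column j of the matrix

the matrix is [[0, 0, 0, 0, 0, 0]; [0, 0, 0, 0, 0, 0]; [0, 0, 0, 0, 0, 0]; [0, 0, 0, 0, 0, 0]; [0, 0, 0, 0, 0, 0]] (rows listed top to bottom)
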